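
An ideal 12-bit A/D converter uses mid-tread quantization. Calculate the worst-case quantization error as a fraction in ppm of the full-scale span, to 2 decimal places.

122.07 ppm

Rounding → worst-case error = ½ LSB = V_FS/2^13, so 1e+06/8192 = 122.07 ppm of full scale.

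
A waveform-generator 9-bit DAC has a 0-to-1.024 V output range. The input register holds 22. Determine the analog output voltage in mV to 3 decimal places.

LSB = 1.024 V / 2^9 = 2.000 mV.
V_out = 0 + 22 × 0.002 V = 0.044 V.
= 44.000 mV.

44.000 mV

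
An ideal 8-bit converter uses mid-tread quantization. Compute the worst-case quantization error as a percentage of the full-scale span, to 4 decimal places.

0.1953 %

Rounding → worst-case error = ½ LSB = V_FS/2^9, so 100/512 = 0.195312 % of full scale.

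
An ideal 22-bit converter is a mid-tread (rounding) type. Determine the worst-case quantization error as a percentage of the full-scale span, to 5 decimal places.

0.00001 %

Rounding → worst-case error = ½ LSB = V_FS/2^23, so 100/8388608 = 1.19209e-05 % of full scale.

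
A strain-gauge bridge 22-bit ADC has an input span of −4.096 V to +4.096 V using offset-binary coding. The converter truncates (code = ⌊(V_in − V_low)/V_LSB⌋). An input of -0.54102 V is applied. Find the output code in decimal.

code 1820149

LSB = 8.192 V / 4194304 = 1.95 µV.
Input sits at 1820149.760 steps above V_low.
⌊·⌋(1820149.760) = 1820149.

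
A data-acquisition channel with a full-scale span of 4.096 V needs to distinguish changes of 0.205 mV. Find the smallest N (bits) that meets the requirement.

Number of steps required ≥ 4.096 V / 0.205 mV = 19980.49.
Need 2^N ≥ 19980.49; 2^14 = 16384, 2^15 = 32768.
Minimum N = 15.

15 bits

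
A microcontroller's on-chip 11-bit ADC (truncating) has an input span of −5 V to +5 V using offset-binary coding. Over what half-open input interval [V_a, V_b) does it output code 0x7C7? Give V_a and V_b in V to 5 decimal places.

[4.72168 V, 4.72656 V)

LSB = 10/2^11 = 4.883 mV.
Code 0x7C7 = 1991 decimal.
V_a = V_low + 1991·LSB = 4.72168 V; V_b = V_low + 1992·LSB = 4.72656 V.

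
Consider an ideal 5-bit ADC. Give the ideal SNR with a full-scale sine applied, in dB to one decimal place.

SNR ≈ 6.02·N + 1.76 dB = 6.02·5 + 1.76 = 31.86 dB.

31.9 dB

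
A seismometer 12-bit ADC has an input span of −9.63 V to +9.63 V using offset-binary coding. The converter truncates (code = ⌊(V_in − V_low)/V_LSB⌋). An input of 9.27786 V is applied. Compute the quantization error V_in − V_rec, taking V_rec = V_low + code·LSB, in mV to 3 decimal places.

One LSB is 19.26 V / 4096 = 4.702 mV.
Scaled input = 4021.1108 LSBs, so code = 4021.
Reconstructed: 9.2773389 V.
Difference: 0.000521133 V → 0.521 mV.

0.521 mV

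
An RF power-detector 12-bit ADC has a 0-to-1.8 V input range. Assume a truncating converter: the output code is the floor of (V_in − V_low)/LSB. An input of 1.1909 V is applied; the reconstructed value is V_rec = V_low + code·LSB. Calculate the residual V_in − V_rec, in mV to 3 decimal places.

Step size: 1.8 V ÷ 2^12 = 439.45 µV.
(1.1909 − 0)/0.000439453 = 2709.9591; ⌊·⌋ gives code 2709.
Code 2709 maps back to 0 + 2709×0.000439453 V = 1.1904785 V.
Error = 1.1909 − 1.1904785 = 0.000421484 V = 0.421 mV.

0.421 mV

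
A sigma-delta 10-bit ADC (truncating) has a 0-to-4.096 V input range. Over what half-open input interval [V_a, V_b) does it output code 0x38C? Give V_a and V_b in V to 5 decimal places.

LSB = 4.096/2^10 = 4.000 mV.
Code 0x38C = 908 decimal.
V_a = V_low + 908·LSB = 3.632 V; V_b = V_low + 909·LSB = 3.636 V.

[3.63200 V, 3.63600 V)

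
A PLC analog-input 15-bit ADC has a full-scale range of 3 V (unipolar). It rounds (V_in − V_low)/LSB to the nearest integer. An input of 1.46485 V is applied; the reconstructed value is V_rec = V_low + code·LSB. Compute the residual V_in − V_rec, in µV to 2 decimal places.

Step size: 3 V ÷ 2^15 = 91.55 µV.
Scaled input = 16000.0683 LSBs, so code = 16000.
Reconstructed: 1.4648438 V.
Difference: 6.25e-06 V → 6.25 µV.

6.25 µV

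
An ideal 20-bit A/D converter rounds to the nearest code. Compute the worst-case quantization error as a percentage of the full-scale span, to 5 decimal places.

0.00005 %

Rounding → worst-case error = ½ LSB = V_FS/2^21, so 100/2097152 = 4.76837e-05 % of full scale.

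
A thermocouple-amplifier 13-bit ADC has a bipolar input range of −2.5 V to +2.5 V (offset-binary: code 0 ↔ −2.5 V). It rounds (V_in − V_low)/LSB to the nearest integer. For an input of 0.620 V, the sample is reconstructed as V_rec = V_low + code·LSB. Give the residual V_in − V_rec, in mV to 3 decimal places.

LSB = 5/2^13 = 0.610 mV.
Scaled input = 5111.8080 LSBs, so code = 5112.
Reconstructed: 0.62011719 V.
V_in − V_rec = -0.000117187 V = -0.117 mV.

-0.117 mV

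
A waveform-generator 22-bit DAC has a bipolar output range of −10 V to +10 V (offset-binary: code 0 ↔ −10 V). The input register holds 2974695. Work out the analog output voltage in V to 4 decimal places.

LSB = 20 V / 2^22 = 4.77 µV.
V_out = (−10) + 2974695 × 4.76837e-06 V = 4.18445 V.

4.1845 V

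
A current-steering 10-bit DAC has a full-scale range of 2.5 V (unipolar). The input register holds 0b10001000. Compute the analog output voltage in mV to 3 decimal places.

LSB = 2.5 V / 2^10 = 2.441 mV.
Code 0b10001000 = 136 decimal.
V_out = 0 + 136 × 0.00244141 V = 0.332031 V.
= 332.031 mV.

332.031 mV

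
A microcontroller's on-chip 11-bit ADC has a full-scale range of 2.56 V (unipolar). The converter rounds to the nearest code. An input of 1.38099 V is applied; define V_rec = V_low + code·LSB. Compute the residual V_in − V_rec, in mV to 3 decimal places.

-0.260 mV

LSB = 2.56/2^11 = 1.250 mV.
(1.38099 − 0)/0.00125 = 1104.7920; round gives code 1105.
V_rec = 0 + 1105·0.00125 = 1.38125 V.
V_in − V_rec = -0.00026 V = -0.260 mV.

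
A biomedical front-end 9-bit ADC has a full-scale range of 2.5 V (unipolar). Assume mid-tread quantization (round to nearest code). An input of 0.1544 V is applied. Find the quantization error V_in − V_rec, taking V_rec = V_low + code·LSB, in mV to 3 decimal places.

-1.850 mV

Step size: 2.5 V ÷ 2^9 = 4.883 mV.
Scaled input = 31.6211 LSBs, so code = 32.
V_rec = 0 + 32·0.00488281 = 0.15625 V.
Difference: -0.00185 V → -1.850 mV.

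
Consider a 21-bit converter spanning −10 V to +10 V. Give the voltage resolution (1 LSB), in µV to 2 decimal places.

9.54 µV

Full-scale span = 20 V.
LSB = 20 / 2^21 = 20 / 2097152 = 9.53674e-06 V = 9.54 µV.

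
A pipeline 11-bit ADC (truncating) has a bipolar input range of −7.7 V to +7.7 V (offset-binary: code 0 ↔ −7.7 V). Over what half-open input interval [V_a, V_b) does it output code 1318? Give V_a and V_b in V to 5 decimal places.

[2.21074 V, 2.21826 V)

LSB = 15.4/2^11 = 7.520 mV.
V_a = V_low + 1318·LSB = 2.21074 V; V_b = V_low + 1319·LSB = 2.21826 V.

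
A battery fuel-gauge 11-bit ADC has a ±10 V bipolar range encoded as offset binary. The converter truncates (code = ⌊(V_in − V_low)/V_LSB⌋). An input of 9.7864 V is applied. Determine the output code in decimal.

code 2026

With 2048 levels over 20 V, one step is 9.766 mV.
(9.7864 − (−10)) / 0.00976562 = 2026.127 LSBs.
So the output code is 2026.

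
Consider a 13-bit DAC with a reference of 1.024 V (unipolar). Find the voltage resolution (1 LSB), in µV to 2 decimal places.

Full-scale span = 1.024 V.
LSB = 1.024 / 2^13 = 1.024 / 8192 = 0.000125 V = 125.00 µV.

125.00 µV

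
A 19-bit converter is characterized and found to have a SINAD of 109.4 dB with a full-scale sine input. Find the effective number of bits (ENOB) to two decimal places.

17.88 bits

ENOB = (SINAD − 1.76) / 6.02 = (109.4 − 1.76)/6.02 = 17.880.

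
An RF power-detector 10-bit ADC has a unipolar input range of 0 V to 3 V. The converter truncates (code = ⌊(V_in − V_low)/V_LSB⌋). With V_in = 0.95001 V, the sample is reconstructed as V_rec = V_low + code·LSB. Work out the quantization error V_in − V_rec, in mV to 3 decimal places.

0.791 mV

LSB = 3/2^10 = 2.930 mV.
(0.95001 − 0)/0.00292969 = 324.2701; ⌊·⌋ gives code 324.
Reconstructed: 0.94921875 V.
Error = 0.95001 − 0.94921875 = 0.00079125 V = 0.791 mV.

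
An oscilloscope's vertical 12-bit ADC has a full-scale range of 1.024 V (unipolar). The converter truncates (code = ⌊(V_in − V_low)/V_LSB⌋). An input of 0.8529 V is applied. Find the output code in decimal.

code 3411

With 4096 levels over 1.024 V, one step is 250.00 µV.
Input sits at 3411.600 steps above V_low.
⌊·⌋(3411.600) = 3411.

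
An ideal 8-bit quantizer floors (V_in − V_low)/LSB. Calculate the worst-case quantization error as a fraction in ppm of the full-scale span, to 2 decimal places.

3906.25 ppm

Truncating → worst-case error = 1 LSB = V_FS/2^8, so 1e+06/256 = 3906.25 ppm of full scale.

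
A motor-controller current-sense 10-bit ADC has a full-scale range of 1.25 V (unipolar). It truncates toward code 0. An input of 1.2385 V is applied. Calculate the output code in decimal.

Full-scale span = 1.25 V; LSB = 1.25/2^10 = 1.221 mV.
(V_in − V_low)/LSB = (1.2385 − 0) / 0.0012207 = 1014.579.
So the output code is 1014.

code 1014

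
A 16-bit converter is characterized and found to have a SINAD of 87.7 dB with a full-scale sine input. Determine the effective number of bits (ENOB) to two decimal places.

ENOB = (SINAD − 1.76) / 6.02 = (87.7 − 1.76)/6.02 = 14.276.

14.28 bits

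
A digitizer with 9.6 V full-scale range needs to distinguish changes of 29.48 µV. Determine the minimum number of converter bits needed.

Number of steps required ≥ 9.6 V / 29.48 µV = 325644.50.
Need 2^N ≥ 325644.50; 2^18 = 262144, 2^19 = 524288.
Minimum N = 19.

19 bits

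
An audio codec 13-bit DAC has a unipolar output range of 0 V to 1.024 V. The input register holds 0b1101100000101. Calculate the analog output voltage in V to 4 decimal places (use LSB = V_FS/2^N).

LSB = 1.024 V / 2^13 = 125.00 µV.
Code 0b1101100000101 = 6917 decimal.
V_out = 0 + 6917 × 0.000125 V = 0.864625 V.

0.8646 V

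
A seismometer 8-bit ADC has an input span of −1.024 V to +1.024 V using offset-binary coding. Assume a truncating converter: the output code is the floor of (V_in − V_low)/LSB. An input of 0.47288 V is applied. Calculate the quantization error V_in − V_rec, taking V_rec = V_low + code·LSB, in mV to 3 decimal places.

0.880 mV

LSB = 2.048/2^8 = 8.000 mV.
(0.47288 − (−1.024))/0.008 = 187.1100; ⌊·⌋ gives code 187.
V_rec = (−1.024) + 187·0.008 = 0.472 V.
V_in − V_rec = 0.00088 V = 0.880 mV.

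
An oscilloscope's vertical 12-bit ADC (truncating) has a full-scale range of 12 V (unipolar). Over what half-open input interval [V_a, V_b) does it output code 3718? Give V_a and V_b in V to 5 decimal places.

LSB = 12/2^12 = 2.930 mV.
V_a = V_low + 3718·LSB = 10.8926 V; V_b = V_low + 3719·LSB = 10.8955 V.

[10.89258 V, 10.89551 V)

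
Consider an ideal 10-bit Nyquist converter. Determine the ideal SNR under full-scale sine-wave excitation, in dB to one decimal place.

SNR ≈ 6.02·N + 1.76 dB = 6.02·10 + 1.76 = 61.96 dB.

62.0 dB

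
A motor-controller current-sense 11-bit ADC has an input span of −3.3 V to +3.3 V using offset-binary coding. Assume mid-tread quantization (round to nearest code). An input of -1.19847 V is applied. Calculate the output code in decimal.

code 652

LSB = 6.6 V / 2048 = 3.223 mV.
(V_in − V_low)/LSB = (-1.19847 − (−3.3)) / 0.00322266 = 652.111.
Round → code 652.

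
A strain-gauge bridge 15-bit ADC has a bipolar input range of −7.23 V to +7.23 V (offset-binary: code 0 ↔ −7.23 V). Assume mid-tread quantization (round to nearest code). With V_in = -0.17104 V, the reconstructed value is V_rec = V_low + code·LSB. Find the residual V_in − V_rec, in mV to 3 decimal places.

Step size: 14.46 V ÷ 2^15 = 441.28 µV.
(V_in − V_low)/LSB = (-0.17104 − (−7.23))/0.000441284 = 15996.4040 → code 15996 (round).
V_rec = (−7.23) + 15996·0.000441284 = -0.17121826 V.
Difference: 0.000178262 V → 0.178 mV.

0.178 mV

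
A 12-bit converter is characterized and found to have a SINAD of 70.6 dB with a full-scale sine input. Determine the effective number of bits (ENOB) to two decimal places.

11.44 bits

ENOB = (SINAD − 1.76) / 6.02 = (70.6 − 1.76)/6.02 = 11.435.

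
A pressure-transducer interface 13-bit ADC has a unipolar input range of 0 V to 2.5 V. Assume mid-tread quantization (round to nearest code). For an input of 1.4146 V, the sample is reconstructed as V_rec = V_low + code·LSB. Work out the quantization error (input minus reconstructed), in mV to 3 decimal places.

0.110 mV

Step size: 2.5 V ÷ 2^13 = 305.18 µV.
(1.4146 − 0)/0.000305176 = 4635.3613; round gives code 4635.
Reconstructed: 1.4144897 V.
V_in − V_rec = 0.000110254 V = 0.110 mV.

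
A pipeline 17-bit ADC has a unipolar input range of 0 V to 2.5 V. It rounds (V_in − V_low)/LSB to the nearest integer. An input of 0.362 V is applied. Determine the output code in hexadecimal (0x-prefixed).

LSB = 2.5 V / 131072 = 19.07 µV.
(0.362 − 0) / 1.90735e-05 = 18979.226 LSBs.
So the output code is 18979.
In hexadecimal (0x-prefixed): 0x4A23.

code 0x4A23 (decimal 18979)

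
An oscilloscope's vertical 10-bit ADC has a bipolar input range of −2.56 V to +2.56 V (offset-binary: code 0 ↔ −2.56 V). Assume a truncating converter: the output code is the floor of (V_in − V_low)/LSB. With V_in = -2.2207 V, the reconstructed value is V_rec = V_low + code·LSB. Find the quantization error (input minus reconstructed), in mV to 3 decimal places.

Step size: 5.12 V ÷ 2^10 = 5.000 mV.
(V_in − V_low)/LSB = (-2.2207 − (−2.56))/0.005 = 67.8600 → code 67 (floor).
Code 67 maps back to (−2.56) + 67×0.005 V = -2.225 V.
V_in − V_rec = 0.0043 V = 4.300 mV.

4.300 mV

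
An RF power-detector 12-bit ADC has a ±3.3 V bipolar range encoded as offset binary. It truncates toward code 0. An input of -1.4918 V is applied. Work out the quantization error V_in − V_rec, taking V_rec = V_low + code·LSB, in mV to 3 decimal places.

0.290 mV

LSB = 6.6/2^12 = 1.611 mV.
(-1.4918 − (−3.3))/0.00161133 = 1122.1799; ⌊·⌋ gives code 1122.
V_rec = (−3.3) + 1122·0.00161133 = -1.4920898 V.
Error = -1.4918 − (−1.4920898) = 0.000289844 V = 0.290 mV.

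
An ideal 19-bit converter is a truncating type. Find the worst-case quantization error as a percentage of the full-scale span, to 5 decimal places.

0.00019 %

Truncating → worst-case error = 1 LSB = V_FS/2^19, so 100/524288 = 0.000190735 % of full scale.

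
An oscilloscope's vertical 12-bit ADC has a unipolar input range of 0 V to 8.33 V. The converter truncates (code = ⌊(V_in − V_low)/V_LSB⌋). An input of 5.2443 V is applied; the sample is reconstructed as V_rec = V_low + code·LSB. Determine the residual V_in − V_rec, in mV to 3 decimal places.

Step size: 8.33 V ÷ 2^12 = 2.034 mV.
Scaled input = 2578.7098 LSBs, so code = 2578.
Code 2578 maps back to 0 + 2578×0.00203369 V = 5.2428564 V.
Error = 5.2443 − 5.2428564 = 0.00144355 V = 1.444 mV.

1.444 mV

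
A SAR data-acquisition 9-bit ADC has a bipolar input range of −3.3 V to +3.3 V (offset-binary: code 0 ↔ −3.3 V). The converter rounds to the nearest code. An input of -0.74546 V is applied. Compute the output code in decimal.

With 512 levels over 6.6 V, one step is 12.891 mV.
(-0.74546 − (−3.3)) / 0.0128906 = 198.170 LSBs.
round(198.170) = 198.

code 198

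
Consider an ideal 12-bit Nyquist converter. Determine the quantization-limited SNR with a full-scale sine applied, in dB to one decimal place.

74.0 dB

SNR ≈ 6.02·N + 1.76 dB = 6.02·12 + 1.76 = 74.00 dB.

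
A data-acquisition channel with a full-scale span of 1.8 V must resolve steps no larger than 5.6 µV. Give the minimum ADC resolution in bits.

19 bits

Number of steps required ≥ 1.8 V / 5.6 µV = 321428.57.
Need 2^N ≥ 321428.57; 2^18 = 262144, 2^19 = 524288.
Minimum N = 19.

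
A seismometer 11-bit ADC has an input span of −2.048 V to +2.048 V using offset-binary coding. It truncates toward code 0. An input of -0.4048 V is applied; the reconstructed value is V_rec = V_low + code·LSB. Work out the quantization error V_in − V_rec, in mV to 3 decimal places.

One LSB is 4.096 V / 2048 = 2.000 mV.
(-0.4048 − (−2.048))/0.002 = 821.6000; ⌊·⌋ gives code 821.
V_rec = (−2.048) + 821·0.002 = -0.406 V.
Difference: 0.0012 V → 1.200 mV.

1.200 mV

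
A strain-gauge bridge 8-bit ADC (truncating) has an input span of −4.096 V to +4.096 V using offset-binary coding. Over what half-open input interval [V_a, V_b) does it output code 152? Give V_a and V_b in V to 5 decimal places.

LSB = 8.192/2^8 = 32.000 mV.
V_a = V_low + 152·LSB = 0.768 V; V_b = V_low + 153·LSB = 0.8 V.

[0.76800 V, 0.80000 V)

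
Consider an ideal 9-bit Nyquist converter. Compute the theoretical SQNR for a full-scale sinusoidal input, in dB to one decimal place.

SNR ≈ 6.02·N + 1.76 dB = 6.02·9 + 1.76 = 55.94 dB.

55.9 dB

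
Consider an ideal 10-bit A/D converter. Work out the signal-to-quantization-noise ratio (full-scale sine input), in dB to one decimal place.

SNR ≈ 6.02·N + 1.76 dB = 6.02·10 + 1.76 = 61.96 dB.

62.0 dB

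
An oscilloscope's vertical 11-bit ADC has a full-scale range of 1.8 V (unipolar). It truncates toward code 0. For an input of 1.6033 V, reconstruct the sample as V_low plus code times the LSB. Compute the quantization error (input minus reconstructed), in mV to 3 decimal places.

0.175 mV

LSB = 1.8/2^11 = 0.879 mV.
(V_in − V_low)/LSB = (1.6033 − 0)/0.000878906 = 1824.1991 → code 1824 (floor).
Code 1824 maps back to 0 + 1824×0.000878906 V = 1.603125 V.
Error = 1.6033 − 1.603125 = 0.000175 V = 0.175 mV.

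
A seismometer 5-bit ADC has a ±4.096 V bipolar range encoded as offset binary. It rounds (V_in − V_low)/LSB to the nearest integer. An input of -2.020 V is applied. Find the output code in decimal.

With 32 levels over 8.192 V, one step is 256.000 mV.
(-2.020 − (−4.096)) / 0.256 = 8.109 LSBs.
Round → code 8.

code 8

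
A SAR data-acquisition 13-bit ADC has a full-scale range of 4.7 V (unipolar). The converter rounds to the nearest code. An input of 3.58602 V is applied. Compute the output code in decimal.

code 6250

LSB = 4.7 V / 8192 = 0.574 mV.
(V_in − V_low)/LSB = (3.58602 − 0) / 0.00057373 = 6250.357.
So the output code is 6250.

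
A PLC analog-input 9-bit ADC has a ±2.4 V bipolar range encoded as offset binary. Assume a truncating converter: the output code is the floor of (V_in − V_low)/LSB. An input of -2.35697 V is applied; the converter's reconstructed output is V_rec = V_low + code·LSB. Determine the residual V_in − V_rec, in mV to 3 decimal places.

5.530 mV

Step size: 4.8 V ÷ 2^9 = 9.375 mV.
(-2.35697 − (−2.4))/0.009375 = 4.5899; ⌊·⌋ gives code 4.
Reconstructed: -2.3625 V.
Error = -2.35697 − (−2.3625) = 0.00553 V = 5.530 mV.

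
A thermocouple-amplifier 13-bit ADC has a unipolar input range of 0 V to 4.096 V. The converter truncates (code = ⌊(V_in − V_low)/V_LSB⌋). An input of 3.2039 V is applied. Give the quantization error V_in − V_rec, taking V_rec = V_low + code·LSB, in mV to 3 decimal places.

One LSB is 4.096 V / 8192 = 0.500 mV.
(V_in − V_low)/LSB = (3.2039 − 0)/0.0005 = 6407.8000 → code 6407 (floor).
Code 6407 maps back to 0 + 6407×0.0005 V = 3.2035 V.
V_in − V_rec = 0.0004 V = 0.400 mV.

0.400 mV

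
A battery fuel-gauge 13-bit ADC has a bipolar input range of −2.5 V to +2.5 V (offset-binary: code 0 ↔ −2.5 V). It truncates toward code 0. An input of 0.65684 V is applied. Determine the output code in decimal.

With 8192 levels over 5 V, one step is 0.610 mV.
Input sits at 5172.167 steps above V_low.
⌊·⌋(5172.167) = 5172.

code 5172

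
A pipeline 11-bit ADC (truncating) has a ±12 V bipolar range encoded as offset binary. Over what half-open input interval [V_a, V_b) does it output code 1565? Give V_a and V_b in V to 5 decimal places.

LSB = 24/2^11 = 11.719 mV.
V_a = V_low + 1565·LSB = 6.33984 V; V_b = V_low + 1566·LSB = 6.35156 V.

[6.33984 V, 6.35156 V)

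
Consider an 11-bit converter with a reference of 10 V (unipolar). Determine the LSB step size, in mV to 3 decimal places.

Full-scale span = 10 V.
LSB = 10 / 2^11 = 10 / 2048 = 0.00488281 V = 4.883 mV.

4.883 mV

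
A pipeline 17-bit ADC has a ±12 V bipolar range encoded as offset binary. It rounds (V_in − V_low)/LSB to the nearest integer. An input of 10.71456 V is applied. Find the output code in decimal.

code 124052

Full-scale span = 24 V; LSB = 24/2^17 = 183.11 µV.
(10.71456 − (−12)) / 0.000183105 = 124051.784 LSBs.
round(124051.784) = 124052.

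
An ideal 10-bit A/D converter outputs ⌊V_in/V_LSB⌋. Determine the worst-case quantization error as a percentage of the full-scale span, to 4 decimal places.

0.0977 %

Truncating → worst-case error = 1 LSB = V_FS/2^10, so 100/1024 = 0.0976562 % of full scale.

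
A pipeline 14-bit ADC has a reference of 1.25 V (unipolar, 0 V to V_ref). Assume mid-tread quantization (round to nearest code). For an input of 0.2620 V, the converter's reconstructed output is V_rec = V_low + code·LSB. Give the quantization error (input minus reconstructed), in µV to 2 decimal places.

6.59 µV

Step size: 1.25 V ÷ 2^14 = 76.29 µV.
(0.2620 − 0)/7.62939e-05 = 3434.0864; round gives code 3434.
Reconstructed: 0.26199341 V.
Error = 0.2620 − 0.26199341 = 6.5918e-06 V = 6.59 µV.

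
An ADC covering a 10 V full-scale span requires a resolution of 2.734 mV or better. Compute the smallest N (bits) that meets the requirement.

12 bits

Number of steps required ≥ 10 V / 2.734 mV = 3657.64.
Need 2^N ≥ 3657.64; 2^11 = 2048, 2^12 = 4096.
Minimum N = 12.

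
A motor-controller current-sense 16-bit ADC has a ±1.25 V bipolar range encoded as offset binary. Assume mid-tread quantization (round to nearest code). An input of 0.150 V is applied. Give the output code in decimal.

code 36700

With 65536 levels over 2.5 V, one step is 38.15 µV.
Input sits at 36700.160 steps above V_low.
So the output code is 36700.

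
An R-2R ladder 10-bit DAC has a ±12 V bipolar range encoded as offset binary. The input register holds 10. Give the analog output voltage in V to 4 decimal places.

LSB = 24 V / 2^10 = 23.438 mV.
V_out = (−12) + 10 × 0.0234375 V = -11.7656 V.

-11.7656 V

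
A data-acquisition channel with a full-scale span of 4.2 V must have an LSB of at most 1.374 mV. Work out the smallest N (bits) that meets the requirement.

Number of steps required ≥ 4.2 V / 1.374 mV = 3056.77.
Need 2^N ≥ 3056.77; 2^11 = 2048, 2^12 = 4096.
Minimum N = 12.

12 bits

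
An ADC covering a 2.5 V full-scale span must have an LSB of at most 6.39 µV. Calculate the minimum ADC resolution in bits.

Number of steps required ≥ 2.5 V / 6.39 µV = 391236.31.
Need 2^N ≥ 391236.31; 2^18 = 262144, 2^19 = 524288.
Minimum N = 19.

19 bits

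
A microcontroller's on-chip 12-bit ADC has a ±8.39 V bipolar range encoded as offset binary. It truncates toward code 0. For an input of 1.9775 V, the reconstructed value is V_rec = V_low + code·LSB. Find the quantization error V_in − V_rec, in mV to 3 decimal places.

2.900 mV

One LSB is 16.78 V / 4096 = 4.097 mV.
(1.9775 − (−8.39))/0.00409668 = 2530.7080; ⌊·⌋ gives code 2530.
Reconstructed: 1.9745996 V.
V_in − V_rec = 0.00290039 V = 2.900 mV.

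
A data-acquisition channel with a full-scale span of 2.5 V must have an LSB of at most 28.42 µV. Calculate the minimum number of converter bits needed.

Number of steps required ≥ 2.5 V / 28.42 µV = 87966.22.
Need 2^N ≥ 87966.22; 2^16 = 65536, 2^17 = 131072.
Minimum N = 17.

17 bits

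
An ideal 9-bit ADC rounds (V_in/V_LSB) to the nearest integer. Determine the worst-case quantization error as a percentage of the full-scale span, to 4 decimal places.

0.0977 %

Rounding → worst-case error = ½ LSB = V_FS/2^10, so 100/1024 = 0.0976562 % of full scale.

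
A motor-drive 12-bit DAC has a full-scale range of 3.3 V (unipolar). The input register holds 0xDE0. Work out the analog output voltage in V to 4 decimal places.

2.8617 V

LSB = 3.3 V / 2^12 = 0.806 mV.
Code 0xDE0 = 3552 decimal.
V_out = 0 + 3552 × 0.000805664 V = 2.86172 V.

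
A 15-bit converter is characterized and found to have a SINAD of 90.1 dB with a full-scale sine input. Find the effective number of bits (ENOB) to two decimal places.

ENOB = (SINAD − 1.76) / 6.02 = (90.1 − 1.76)/6.02 = 14.674.

14.67 bits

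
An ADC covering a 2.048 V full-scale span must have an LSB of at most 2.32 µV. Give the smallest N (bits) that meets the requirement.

Number of steps required ≥ 2.048 V / 2.32 µV = 882758.62.
Need 2^N ≥ 882758.62; 2^19 = 524288, 2^20 = 1048576.
Minimum N = 20.

20 bits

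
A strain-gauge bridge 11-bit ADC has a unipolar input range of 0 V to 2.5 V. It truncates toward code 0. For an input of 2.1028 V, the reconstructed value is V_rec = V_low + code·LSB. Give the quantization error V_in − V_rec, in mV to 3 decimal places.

One LSB is 2.5 V / 2048 = 1.221 mV.
(V_in − V_low)/LSB = (2.1028 − 0)/0.0012207 = 1722.6138 → code 1722 (floor).
Reconstructed: 2.1020508 V.
Difference: 0.000749219 V → 0.749 mV.

0.749 mV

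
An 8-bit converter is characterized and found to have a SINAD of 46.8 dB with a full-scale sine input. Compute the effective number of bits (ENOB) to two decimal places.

7.48 bits

ENOB = (SINAD − 1.76) / 6.02 = (46.8 − 1.76)/6.02 = 7.482.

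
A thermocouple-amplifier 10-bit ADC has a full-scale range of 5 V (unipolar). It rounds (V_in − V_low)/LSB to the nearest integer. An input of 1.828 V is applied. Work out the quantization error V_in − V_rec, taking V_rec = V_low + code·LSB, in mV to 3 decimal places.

One LSB is 5 V / 1024 = 4.883 mV.
(1.828 − 0)/0.00488281 = 374.3744; round gives code 374.
Reconstructed: 1.8261719 V.
Error = 1.828 − 1.8261719 = 0.00182813 V = 1.828 mV.

1.828 mV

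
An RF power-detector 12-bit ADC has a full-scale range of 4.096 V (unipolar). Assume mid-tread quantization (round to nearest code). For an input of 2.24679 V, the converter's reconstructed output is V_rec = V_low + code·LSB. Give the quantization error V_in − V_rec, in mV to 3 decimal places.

One LSB is 4.096 V / 4096 = 1.000 mV.
(V_in − V_low)/LSB = (2.24679 − 0)/0.001 = 2246.7900 → code 2247 (round).
V_rec = 0 + 2247·0.001 = 2.247 V.
Difference: -0.00021 V → -0.210 mV.

-0.210 mV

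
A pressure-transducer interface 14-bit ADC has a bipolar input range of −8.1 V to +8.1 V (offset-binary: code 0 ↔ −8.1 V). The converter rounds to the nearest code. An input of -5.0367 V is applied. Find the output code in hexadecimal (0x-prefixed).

With 16384 levels over 16.2 V, one step is 0.989 mV.
(-5.0367 − (−8.1)) / 0.00098877 = 3098.093 LSBs.
So the output code is 3098.
In hexadecimal (0x-prefixed): 0xC1A.

code 0xC1A (decimal 3098)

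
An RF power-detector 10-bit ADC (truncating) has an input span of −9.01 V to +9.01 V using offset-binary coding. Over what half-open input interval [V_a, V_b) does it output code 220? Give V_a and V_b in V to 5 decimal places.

[-5.13852 V, -5.12092 V)

LSB = 18.02/2^10 = 17.598 mV.
V_a = V_low + 220·LSB = -5.13852 V; V_b = V_low + 221·LSB = -5.12092 V.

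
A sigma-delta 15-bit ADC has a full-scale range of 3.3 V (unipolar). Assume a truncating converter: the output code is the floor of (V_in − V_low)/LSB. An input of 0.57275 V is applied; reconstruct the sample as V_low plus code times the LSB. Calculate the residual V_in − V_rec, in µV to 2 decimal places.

23.56 µV

LSB = 3.3/2^15 = 100.71 µV.
Scaled input = 5687.2339 LSBs, so code = 5687.
V_rec = 0 + 5687·0.000100708 = 0.57272644 V.
V_in − V_rec = 2.35596e-05 V = 23.56 µV.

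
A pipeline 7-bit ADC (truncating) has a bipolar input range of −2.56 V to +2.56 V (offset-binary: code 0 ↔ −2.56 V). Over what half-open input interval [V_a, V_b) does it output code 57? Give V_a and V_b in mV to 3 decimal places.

LSB = 5.12/2^7 = 40.000 mV.
V_a = V_low + 57·LSB = -0.28 V; V_b = V_low + 58·LSB = -0.24 V.

[-280.000 mV, -240.000 mV)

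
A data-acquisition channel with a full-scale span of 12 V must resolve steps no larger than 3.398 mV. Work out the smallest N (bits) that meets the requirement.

Number of steps required ≥ 12 V / 3.398 mV = 3531.49.
Need 2^N ≥ 3531.49; 2^11 = 2048, 2^12 = 4096.
Minimum N = 12.

12 bits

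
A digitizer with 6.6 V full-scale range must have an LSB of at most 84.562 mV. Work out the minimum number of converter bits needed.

Number of steps required ≥ 6.6 V / 84.562 mV = 78.05.
Need 2^N ≥ 78.05; 2^6 = 64, 2^7 = 128.
Minimum N = 7.

7 bits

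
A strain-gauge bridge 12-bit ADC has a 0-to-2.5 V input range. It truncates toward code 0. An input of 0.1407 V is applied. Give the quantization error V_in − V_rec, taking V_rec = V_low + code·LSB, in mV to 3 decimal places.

LSB = 2.5/2^12 = 0.610 mV.
(V_in − V_low)/LSB = (0.1407 − 0)/0.000610352 = 230.5229 → code 230 (floor).
V_rec = 0 + 230·0.000610352 = 0.14038086 V.
V_in − V_rec = 0.000319141 V = 0.319 mV.

0.319 mV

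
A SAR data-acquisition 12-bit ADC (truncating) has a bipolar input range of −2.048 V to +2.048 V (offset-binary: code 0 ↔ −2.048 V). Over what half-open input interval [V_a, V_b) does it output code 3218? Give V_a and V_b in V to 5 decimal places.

[1.17000 V, 1.17100 V)

LSB = 4.096/2^12 = 1.000 mV.
V_a = V_low + 3218·LSB = 1.17 V; V_b = V_low + 3219·LSB = 1.171 V.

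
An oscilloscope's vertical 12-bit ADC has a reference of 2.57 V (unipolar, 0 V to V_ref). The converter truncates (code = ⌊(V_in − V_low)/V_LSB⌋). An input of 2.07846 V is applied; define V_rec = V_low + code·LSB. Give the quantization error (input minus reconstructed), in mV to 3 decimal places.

0.374 mV

Step size: 2.57 V ÷ 2^12 = 0.627 mV.
(V_in − V_low)/LSB = (2.07846 − 0)/0.000627441 = 3312.5962 → code 3312 (floor).
V_rec = 0 + 3312·0.000627441 = 2.0780859 V.
Difference: 0.000374062 V → 0.374 mV.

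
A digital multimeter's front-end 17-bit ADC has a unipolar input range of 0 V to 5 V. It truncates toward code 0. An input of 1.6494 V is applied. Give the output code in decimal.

code 43238

Full-scale span = 5 V; LSB = 5/2^17 = 38.15 µV.
(1.6494 − 0) / 3.8147e-05 = 43238.031 LSBs.
So the output code is 43238.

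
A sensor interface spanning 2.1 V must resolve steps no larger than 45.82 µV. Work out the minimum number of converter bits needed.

Number of steps required ≥ 2.1 V / 45.82 µV = 45831.51.
Need 2^N ≥ 45831.51; 2^15 = 32768, 2^16 = 65536.
Minimum N = 16.

16 bits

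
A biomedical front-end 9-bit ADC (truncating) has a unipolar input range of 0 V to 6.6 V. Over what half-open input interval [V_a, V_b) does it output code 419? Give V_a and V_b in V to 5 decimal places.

LSB = 6.6/2^9 = 12.891 mV.
V_a = V_low + 419·LSB = 5.40117 V; V_b = V_low + 420·LSB = 5.41406 V.

[5.40117 V, 5.41406 V)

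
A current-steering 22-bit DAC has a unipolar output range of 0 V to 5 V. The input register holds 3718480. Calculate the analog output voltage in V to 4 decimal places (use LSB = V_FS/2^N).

LSB = 5 V / 2^22 = 1.19 µV.
V_out = 0 + 3718480 × 1.19209e-06 V = 4.43277 V.

4.4328 V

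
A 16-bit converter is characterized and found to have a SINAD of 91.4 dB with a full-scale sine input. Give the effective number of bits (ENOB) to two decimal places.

14.89 bits

ENOB = (SINAD − 1.76) / 6.02 = (91.4 − 1.76)/6.02 = 14.890.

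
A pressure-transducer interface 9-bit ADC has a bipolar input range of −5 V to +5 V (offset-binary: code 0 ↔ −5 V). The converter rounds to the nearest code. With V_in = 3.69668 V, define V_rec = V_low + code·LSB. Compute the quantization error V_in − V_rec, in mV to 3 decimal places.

LSB = 10/2^9 = 19.531 mV.
(3.69668 − (−5))/0.0195312 = 445.2700; round gives code 445.
Code 445 maps back to (−5) + 445×0.0195312 V = 3.6914062 V.
V_in − V_rec = 0.00527375 V = 5.274 mV.

5.274 mV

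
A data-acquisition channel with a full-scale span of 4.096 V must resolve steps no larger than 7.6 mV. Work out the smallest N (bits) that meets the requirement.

Number of steps required ≥ 4.096 V / 7.6 mV = 538.95.
Need 2^N ≥ 538.95; 2^9 = 512, 2^10 = 1024.
Minimum N = 10.

10 bits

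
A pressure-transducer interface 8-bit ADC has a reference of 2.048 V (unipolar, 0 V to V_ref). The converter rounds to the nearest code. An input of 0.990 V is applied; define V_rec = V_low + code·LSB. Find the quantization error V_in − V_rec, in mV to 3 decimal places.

Step size: 2.048 V ÷ 2^8 = 8.000 mV.
Scaled input = 123.7500 LSBs, so code = 124.
V_rec = 0 + 124·0.008 = 0.992 V.
Difference: -0.002 V → -2.000 mV.

-2.000 mV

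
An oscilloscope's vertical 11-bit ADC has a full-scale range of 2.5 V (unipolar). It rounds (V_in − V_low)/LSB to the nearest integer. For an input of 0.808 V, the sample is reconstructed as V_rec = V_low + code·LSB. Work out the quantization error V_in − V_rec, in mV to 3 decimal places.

LSB = 2.5/2^11 = 1.221 mV.
(0.808 − 0)/0.0012207 = 661.9136; round gives code 662.
Code 662 maps back to 0 + 662×0.0012207 V = 0.80810547 V.
Difference: -0.000105469 V → -0.105 mV.

-0.105 mV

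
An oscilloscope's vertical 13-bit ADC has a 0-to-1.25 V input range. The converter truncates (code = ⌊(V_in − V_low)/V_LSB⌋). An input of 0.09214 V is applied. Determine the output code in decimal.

code 603

LSB = 1.25 V / 8192 = 152.59 µV.
(V_in − V_low)/LSB = (0.09214 − 0) / 0.000152588 = 603.849.
Floor → code 603.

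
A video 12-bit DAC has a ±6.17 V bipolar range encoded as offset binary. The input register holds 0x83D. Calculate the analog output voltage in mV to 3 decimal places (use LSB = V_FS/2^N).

183.774 mV

LSB = 12.34 V / 2^12 = 3.013 mV.
Code 0x83D = 2109 decimal.
V_out = (−6.17) + 2109 × 0.0030127 V = 0.183774 V.
= 183.774 mV.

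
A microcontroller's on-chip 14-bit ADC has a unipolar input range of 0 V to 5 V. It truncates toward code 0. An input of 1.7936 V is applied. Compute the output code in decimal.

code 5877

LSB = 5 V / 16384 = 305.18 µV.
Input sits at 5877.268 steps above V_low.
⌊·⌋(5877.268) = 5877.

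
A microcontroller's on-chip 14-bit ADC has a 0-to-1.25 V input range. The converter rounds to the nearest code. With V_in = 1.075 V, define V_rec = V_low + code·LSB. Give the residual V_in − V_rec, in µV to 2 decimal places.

18.31 µV

LSB = 1.25/2^14 = 76.29 µV.
(1.075 − 0)/7.62939e-05 = 14090.2400; round gives code 14090.
V_rec = 0 + 14090·7.62939e-05 = 1.0749817 V.
V_in − V_rec = 1.83105e-05 V = 18.31 µV.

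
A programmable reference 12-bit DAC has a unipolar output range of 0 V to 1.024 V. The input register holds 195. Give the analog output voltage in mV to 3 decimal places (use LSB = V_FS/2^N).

LSB = 1.024 V / 2^12 = 250.00 µV.
V_out = 0 + 195 × 0.00025 V = 0.04875 V.
= 48.750 mV.

48.750 mV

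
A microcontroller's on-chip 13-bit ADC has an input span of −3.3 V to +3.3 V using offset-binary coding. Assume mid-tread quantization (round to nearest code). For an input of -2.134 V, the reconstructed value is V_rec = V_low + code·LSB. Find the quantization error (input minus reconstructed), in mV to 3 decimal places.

Step size: 6.6 V ÷ 2^13 = 0.806 mV.
(V_in − V_low)/LSB = (-2.134 − (−3.3))/0.000805664 = 1447.2533 → code 1447 (round).
Code 1447 maps back to (−3.3) + 1447×0.000805664 V = -2.1342041 V.
Difference: 0.000204102 V → 0.204 mV.

0.204 mV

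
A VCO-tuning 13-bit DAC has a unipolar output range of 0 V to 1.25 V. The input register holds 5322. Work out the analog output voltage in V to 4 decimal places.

0.8121 V

LSB = 1.25 V / 2^13 = 152.59 µV.
V_out = 0 + 5322 × 0.000152588 V = 0.812073 V.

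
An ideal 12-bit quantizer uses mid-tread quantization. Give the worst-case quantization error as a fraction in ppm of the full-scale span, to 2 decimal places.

122.07 ppm

Rounding → worst-case error = ½ LSB = V_FS/2^13, so 1e+06/8192 = 122.07 ppm of full scale.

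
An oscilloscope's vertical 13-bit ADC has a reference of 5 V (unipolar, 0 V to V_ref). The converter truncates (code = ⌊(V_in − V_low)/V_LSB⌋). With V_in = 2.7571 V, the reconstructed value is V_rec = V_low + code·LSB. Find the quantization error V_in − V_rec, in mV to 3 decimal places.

Step size: 5 V ÷ 2^13 = 0.610 mV.
(V_in − V_low)/LSB = (2.7571 − 0)/0.000610352 = 4517.2326 → code 4517 (floor).
Code 4517 maps back to 0 + 4517×0.000610352 V = 2.756958 V.
V_in − V_rec = 0.000141992 V = 0.142 mV.

0.142 mV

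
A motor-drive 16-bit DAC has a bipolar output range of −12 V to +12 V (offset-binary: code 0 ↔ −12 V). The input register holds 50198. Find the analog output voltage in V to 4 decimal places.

LSB = 24 V / 2^16 = 366.21 µV.
V_out = (−12) + 50198 × 0.000366211 V = 6.38306 V.

6.3831 V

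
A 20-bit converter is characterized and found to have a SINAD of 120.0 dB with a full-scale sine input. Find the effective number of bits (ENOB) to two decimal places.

19.64 bits

ENOB = (SINAD − 1.76) / 6.02 = (120.0 − 1.76)/6.02 = 19.641.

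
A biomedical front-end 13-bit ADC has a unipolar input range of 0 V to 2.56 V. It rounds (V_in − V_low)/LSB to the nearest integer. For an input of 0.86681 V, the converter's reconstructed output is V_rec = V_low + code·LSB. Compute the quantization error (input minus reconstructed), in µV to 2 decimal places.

Step size: 2.56 V ÷ 2^13 = 312.50 µV.
Scaled input = 2773.7920 LSBs, so code = 2774.
Reconstructed: 0.866875 V.
V_in − V_rec = -6.5e-05 V = -65.00 µV.

-65.00 µV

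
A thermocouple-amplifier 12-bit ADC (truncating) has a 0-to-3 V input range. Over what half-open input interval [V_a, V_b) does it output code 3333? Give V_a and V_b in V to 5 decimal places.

[2.44116 V, 2.44189 V)

LSB = 3/2^12 = 0.732 mV.
V_a = V_low + 3333·LSB = 2.44116 V; V_b = V_low + 3334·LSB = 2.44189 V.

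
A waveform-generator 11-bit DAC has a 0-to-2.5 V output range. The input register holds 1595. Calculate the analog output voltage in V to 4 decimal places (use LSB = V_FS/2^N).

1.9470 V

LSB = 2.5 V / 2^11 = 1.221 mV.
V_out = 0 + 1595 × 0.0012207 V = 1.94702 V.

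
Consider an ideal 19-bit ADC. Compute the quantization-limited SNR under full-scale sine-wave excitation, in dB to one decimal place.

116.1 dB

SNR ≈ 6.02·N + 1.76 dB = 6.02·19 + 1.76 = 116.14 dB.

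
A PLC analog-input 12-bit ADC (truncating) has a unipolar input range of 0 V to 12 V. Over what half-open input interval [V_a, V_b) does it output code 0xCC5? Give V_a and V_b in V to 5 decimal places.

LSB = 12/2^12 = 2.930 mV.
Code 0xCC5 = 3269 decimal.
V_a = V_low + 3269·LSB = 9.57715 V; V_b = V_low + 3270·LSB = 9.58008 V.

[9.57715 V, 9.58008 V)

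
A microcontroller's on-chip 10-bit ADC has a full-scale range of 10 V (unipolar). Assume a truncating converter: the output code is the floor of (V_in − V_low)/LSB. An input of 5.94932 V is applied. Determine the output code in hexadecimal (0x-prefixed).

LSB = 10 V / 1024 = 9.766 mV.
(V_in − V_low)/LSB = (5.94932 − 0) / 0.00976562 = 609.210.
Floor → code 609.
In hexadecimal (0x-prefixed): 0x261.

code 0x261 (decimal 609)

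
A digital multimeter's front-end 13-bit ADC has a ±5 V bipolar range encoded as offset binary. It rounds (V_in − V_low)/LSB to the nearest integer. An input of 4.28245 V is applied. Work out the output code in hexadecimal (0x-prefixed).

Full-scale span = 10 V; LSB = 10/2^13 = 1.221 mV.
Input sits at 7604.183 steps above V_low.
So the output code is 7604.
In hexadecimal (0x-prefixed): 0x1DB4.

code 0x1DB4 (decimal 7604)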